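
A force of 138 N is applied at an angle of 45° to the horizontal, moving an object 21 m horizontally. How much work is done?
W = Fd cosθ = 138×21×cos(45°) = 2049.2 J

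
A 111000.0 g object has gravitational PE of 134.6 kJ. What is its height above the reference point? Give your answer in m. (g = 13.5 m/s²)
PE = mgh → h = PE/(mg) = 1.346e+05 J / (111 kg × 13.5 m/s²) = 89.82 m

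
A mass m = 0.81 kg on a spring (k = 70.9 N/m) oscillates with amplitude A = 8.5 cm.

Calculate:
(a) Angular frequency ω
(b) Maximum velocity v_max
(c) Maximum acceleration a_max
ω = √(k/m) = √(70.9/0.81) = 9.356 rad/s
v_max = ωA = 9.356×0.085 = 0.7952 m/s
a_max = ω²A = 9.356²×0.085 = 7.44 m/s²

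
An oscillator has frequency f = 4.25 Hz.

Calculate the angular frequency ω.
ω = 2πf = 2π×4.25 = 26.7 rad/s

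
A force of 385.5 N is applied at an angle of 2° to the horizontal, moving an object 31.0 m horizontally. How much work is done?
W = Fd cosθ = 385.5×31.0×cos(2°) = 11943.0 J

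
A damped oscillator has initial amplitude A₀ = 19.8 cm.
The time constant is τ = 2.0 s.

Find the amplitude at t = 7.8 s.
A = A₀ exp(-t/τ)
A = A₀ exp(−t/τ) = 19.8×exp(−7.8/2.0) = 0.4008 cm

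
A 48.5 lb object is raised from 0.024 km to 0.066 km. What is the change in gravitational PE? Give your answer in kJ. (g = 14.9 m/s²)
ΔPE = mg(h₂ − h₁) = 22 kg × 14.9 m/s² × (66 − 24) m = 1.377e+04 J = 13.77 kJ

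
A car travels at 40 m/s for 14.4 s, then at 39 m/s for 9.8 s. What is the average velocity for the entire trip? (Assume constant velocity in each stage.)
d₁ = v₁t₁ = 40 × 14.4 = 576 m
d₂ = v₂t₂ = 39 × 9.8 = 382.2 m
d_total = 958.2 m, t_total = 24.2 s
v_avg = d_total/t_total = 958.2/24.2 = 39.6 m/s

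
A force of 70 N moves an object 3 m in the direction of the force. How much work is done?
W = Fd = 70×3 = 210.0 J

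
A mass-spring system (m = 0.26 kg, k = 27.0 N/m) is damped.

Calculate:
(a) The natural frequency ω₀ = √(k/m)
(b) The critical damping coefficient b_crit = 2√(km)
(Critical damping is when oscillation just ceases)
ω₀ = √(k/m) = √(27.0/0.26) = 10.19 rad/s
b_crit = 2√(km) = 2√(27.0×0.26) = 5.299 kg/s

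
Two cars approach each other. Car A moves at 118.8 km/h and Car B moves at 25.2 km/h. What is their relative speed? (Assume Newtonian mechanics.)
v_rel = v_A + v_B = 118.8 + 25.2 = 144.0 km/h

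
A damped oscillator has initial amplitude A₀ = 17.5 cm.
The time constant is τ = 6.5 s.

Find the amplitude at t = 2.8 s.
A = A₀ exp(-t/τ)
A = A₀ exp(−t/τ) = 17.5×exp(−2.8/6.5) = 11.38 cm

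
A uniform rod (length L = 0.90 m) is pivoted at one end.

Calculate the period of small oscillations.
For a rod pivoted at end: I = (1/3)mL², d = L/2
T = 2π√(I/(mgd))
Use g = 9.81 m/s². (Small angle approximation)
I/m = (1/3)L² = 0.27 m²; d = L/2 = 0.45 m
T = 2π√(I/(mgd)) = 2π√(0.27/(9.81×0.45)) = 1.554 s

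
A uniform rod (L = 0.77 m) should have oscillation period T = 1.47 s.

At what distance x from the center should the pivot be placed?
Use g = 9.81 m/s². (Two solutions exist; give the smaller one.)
T = 2π√((L²/12 + x²)/(gx)). Let c = T²g/(4π²) = 0.537.
x² − cx + L²/12 = 0 → x = (c − √(c² − L²/3))/2 = 0.1179 m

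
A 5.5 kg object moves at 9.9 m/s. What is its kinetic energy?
KE = ½mv² = ½×5.5×9.9² = 269.5275 J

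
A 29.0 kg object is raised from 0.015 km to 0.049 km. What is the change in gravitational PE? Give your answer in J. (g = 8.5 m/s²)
ΔPE = mg(h₂ − h₁) = 29 kg × 8.5 m/s² × (49 − 15) m = 8381 J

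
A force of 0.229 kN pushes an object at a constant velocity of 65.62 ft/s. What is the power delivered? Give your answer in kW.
P = Fv = 229 N × 20 m/s = 4580 W = 4.58 kW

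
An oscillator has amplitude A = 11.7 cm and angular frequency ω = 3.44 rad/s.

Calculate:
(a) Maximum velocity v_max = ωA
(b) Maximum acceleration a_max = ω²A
v_max = ωA = 3.44×0.117 = 0.4025 m/s
a_max = ω²A = 3.44²×0.117 = 1.385 m/s²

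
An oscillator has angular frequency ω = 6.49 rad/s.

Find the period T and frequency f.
T = 2π/ω = 2π/6.49 = 0.9681 s; f = ω/2π = 1.033 Hz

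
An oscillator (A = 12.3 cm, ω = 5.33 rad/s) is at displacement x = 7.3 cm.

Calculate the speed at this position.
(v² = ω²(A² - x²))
v = ω√(A² − x²) = 5.33×√(0.123² − 0.073²) = 0.5276 m/s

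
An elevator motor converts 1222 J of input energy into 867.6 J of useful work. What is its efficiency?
η = W_out/W_in = 867.6/1222 = 0.71 = 71.0%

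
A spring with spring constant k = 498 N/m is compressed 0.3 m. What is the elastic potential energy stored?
PE = ½kx² = ½×498×0.3² = 22.41 J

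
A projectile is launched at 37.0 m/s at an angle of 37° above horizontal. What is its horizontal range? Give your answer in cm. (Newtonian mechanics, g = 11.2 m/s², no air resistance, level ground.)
R = v₀² sin(2θ) / g (with unit conversion) = 11750.0 cm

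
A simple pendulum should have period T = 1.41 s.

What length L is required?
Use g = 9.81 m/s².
T = 2π√(L/g) → L = g(T/2π)² = 9.81×(1.41/2π)² = 0.494 m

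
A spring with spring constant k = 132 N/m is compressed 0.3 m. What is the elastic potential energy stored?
PE = ½kx² = ½×132×0.3² = 5.94 J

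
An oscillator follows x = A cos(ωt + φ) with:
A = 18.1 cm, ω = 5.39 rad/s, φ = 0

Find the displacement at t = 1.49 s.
x = A cos(ωt + φ) = 18.1×cos(5.39×1.49 + 0) = -3.189 cm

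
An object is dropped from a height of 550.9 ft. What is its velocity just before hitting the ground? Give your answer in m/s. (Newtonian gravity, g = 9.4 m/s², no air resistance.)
v = √(2gh) (with unit conversion) = 56.19 m/s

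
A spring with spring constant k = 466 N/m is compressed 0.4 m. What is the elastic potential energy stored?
PE = ½kx² = ½×466×0.4² = 37.28 J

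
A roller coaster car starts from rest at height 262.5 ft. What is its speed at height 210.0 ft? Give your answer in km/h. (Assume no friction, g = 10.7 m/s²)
mgh₁ = ½mv₂² + mgh₂ → v₂ = √(2g(h₁−h₂)) = √(2×10.7×(80.01−64.01)) = 18.51 m/s = 66.62 km/h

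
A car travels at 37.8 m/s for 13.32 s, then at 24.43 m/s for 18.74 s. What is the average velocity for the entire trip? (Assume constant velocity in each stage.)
d₁ = v₁t₁ = 37.8 × 13.32 = 503.496 m
d₂ = v₂t₂ = 24.43 × 18.74 = 457.818 m
d_total = 961.31 m, t_total = 32.06 s
v_avg = d_total/t_total = 961.31/32.06 = 29.98 m/s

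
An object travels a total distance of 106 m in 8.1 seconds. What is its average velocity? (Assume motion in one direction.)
v_avg = Δd / Δt = 106 / 8.1 = 13.09 m/s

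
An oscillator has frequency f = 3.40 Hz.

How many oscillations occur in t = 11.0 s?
n = f×t = 3.4×11.0 = 37.4 oscillations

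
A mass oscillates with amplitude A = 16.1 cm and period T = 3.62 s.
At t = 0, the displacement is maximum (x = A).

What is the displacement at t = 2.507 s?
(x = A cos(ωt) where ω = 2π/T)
ω = 2π/T = 2π/3.62 = 1.736 rad/s
x = A cos(ωt) = 16.1×cos(1.736×2.507) = -5.687 cm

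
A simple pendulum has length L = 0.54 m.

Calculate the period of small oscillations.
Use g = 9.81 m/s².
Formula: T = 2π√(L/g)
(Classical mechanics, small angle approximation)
T = 2π√(L/g) = 2π√(0.54/9.81) = 1.474 s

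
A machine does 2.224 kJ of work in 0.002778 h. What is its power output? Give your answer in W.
P = W/t = 2224 J / 10 s = 222.4 W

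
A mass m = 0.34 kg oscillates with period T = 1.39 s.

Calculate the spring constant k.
T = 2π√(m/k) → k = m(2π/T)² = 0.34×(2π/1.39)² = 6.947 N/m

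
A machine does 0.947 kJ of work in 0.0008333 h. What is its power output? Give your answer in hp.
P = W/t = 947 J / 3 s = 315.7 W = 0.4233 hp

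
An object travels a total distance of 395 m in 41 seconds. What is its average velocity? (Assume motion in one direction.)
v_avg = Δd / Δt = 395 / 41 = 9.63 m/s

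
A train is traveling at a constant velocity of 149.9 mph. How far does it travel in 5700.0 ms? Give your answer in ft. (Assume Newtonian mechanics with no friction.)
d = vt (with unit conversion) = 1253.0 ft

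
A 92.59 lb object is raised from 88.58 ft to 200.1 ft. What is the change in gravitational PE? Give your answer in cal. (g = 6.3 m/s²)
ΔPE = mg(h₂ − h₁) = 42 kg × 6.3 m/s² × (60.99 − 27) m = 8994 J = 2150.0 cal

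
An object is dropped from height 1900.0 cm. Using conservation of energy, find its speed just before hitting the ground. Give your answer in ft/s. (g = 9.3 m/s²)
mgh = ½mv² → v = √(2gh) = √(2×9.3×19) = 18.8 m/s = 61.68 ft/s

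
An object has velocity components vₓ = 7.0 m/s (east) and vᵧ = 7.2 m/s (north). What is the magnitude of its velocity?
|v| = √(vₓ² + vᵧ²) = √(7.0² + 7.2²) = √(100.84) = 10.04 m/s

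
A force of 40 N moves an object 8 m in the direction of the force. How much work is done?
W = Fd = 40×8 = 320.0 J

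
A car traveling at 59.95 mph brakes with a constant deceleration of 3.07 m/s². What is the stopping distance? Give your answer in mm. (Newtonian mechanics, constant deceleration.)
d = v₀² / (2a) (with unit conversion) = 117000.0 mm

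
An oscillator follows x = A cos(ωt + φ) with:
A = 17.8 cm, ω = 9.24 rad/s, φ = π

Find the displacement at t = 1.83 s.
x = A cos(ωt + φ) = 17.8×cos(9.24×1.83 + π) = 6.429 cm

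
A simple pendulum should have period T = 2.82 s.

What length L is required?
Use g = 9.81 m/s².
T = 2π√(L/g) → L = g(T/2π)² = 9.81×(2.82/2π)² = 1.976 m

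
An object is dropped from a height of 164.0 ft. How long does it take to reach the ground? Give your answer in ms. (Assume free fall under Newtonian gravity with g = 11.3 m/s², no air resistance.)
t = √(2h/g) (with unit conversion) = 2974.0 ms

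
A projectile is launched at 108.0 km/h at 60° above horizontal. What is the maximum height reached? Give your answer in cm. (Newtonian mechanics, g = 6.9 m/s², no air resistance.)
H = v₀²sin²(θ)/(2g) (with unit conversion) = 4891.0 cm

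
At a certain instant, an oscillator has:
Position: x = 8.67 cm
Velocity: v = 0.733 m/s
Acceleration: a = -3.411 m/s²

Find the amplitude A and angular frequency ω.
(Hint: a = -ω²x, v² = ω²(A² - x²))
a = −ω²x → ω = √(|a|/x) = √(3.411/0.0867) = 6.272 rad/s
v² = ω²(A² − x²) → A = √(x² + v²/ω²) = √(0.0867² + 0.733²/6.272²) = 0.1455 m = 14.55 cm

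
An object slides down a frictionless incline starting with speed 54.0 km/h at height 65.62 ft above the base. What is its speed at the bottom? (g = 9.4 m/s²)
½mv₀² + mgh = ½mv² → v = √(v₀² + 2gh) = √(15² + 2×9.4×20) = 24.52 m/s = 88.26 km/h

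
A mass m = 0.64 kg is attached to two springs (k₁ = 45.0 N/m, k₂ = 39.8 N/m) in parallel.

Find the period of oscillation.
k_eq = k₁+k₂ = 84.8 N/m
T = 2π√(m/k_eq) = 2π√(0.64/84.8) = 0.5458 s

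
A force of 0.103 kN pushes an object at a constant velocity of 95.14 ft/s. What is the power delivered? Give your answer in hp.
P = Fv = 103 N × 29 m/s = 2987 W = 4.005 hp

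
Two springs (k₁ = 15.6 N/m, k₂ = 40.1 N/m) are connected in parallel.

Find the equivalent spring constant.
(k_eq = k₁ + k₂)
k_eq = k₁ + k₂ = 15.6 + 40.1 = 55.7 N/m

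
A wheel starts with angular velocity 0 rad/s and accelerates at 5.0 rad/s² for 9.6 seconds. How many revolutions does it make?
θ = ω₀t + ½αt² = 0×9.6 + ½×5.0×9.6² = 230.4 rad
Revolutions = θ/(2π) = 230.4/(2π) = 36.67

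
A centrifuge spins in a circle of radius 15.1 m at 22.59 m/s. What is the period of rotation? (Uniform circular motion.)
T = 2πr/v = 2π×15.1/22.59 = 4.2 s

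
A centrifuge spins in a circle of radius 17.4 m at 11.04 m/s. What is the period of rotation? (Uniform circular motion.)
T = 2πr/v = 2π×17.4/11.04 = 9.9 s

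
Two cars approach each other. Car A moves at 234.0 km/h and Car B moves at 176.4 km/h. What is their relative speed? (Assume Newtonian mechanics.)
v_rel = v_A + v_B = 234.0 + 176.4 = 410.4 km/h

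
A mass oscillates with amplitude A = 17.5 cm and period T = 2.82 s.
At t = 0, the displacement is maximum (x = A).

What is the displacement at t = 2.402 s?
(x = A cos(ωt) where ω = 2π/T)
ω = 2π/T = 2π/2.82 = 2.228 rad/s
x = A cos(ωt) = 17.5×cos(2.228×2.402) = 10.44 cm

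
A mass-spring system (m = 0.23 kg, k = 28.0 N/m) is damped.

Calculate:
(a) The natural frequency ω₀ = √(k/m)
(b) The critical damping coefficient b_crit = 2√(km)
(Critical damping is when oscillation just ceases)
ω₀ = √(k/m) = √(28.0/0.23) = 11.03 rad/s
b_crit = 2√(km) = 2√(28.0×0.23) = 5.075 kg/s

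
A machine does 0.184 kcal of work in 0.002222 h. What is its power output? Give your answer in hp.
P = W/t = 769.9 J / 7.999 s = 96.24 W = 0.1291 hp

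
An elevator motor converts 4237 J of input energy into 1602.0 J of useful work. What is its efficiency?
η = W_out/W_in = 1602.0/4237 = 0.3781 = 37.81%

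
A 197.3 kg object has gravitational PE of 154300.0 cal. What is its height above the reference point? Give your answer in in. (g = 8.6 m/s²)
PE = mgh → h = PE/(mg) = 6.456e+05 J / (197.3 kg × 8.6 m/s²) = 380.5 m = 14980.0 in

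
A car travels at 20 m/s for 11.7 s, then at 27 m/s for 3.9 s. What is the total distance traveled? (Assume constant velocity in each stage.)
d₁ = v₁t₁ = 20 × 11.7 = 234 m
d₂ = v₂t₂ = 27 × 3.9 = 105.3 m
d_total = 234 + 105.3 = 339.3 m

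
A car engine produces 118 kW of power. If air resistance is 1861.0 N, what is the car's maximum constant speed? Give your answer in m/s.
P = Fv → v = P/F = 118000 W / 1861 N = 63.41 m/s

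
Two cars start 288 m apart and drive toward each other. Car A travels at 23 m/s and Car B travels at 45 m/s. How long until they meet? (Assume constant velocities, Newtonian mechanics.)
Combined speed: v_combined = 23 + 45 = 68 m/s
Time to meet: t = d/68 = 288/68 = 4.24 s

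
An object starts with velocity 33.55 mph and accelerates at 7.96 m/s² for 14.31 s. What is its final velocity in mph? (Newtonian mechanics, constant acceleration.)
v = v₀ + at (with unit conversion) = 288.4 mph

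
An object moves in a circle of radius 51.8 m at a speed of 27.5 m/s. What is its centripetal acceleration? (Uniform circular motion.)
a_c = v²/r = 27.5²/51.8 = 756.25/51.8 = 14.6 m/s²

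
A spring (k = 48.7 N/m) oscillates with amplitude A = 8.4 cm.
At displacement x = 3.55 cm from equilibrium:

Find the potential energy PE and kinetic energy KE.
E_total = ½kA² = ½×48.7×(0.084)² = 0.1718 J
PE = ½kx² = ½×48.7×(0.0355)² = 0.03069 J
KE = E_total − PE = 0.1411 J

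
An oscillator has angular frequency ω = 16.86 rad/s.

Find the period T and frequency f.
T = 2π/ω = 2π/16.86 = 0.3727 s; f = ω/2π = 2.683 Hz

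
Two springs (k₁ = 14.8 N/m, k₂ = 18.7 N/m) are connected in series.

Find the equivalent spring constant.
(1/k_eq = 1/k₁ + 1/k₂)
1/k_eq = 1/14.8 + 1/18.7 = 0.12104; k_eq = 8.261 N/m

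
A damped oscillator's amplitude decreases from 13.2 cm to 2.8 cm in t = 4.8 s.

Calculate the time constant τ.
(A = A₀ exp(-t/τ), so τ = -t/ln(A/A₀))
A/A₀ = 2.8/13.2 = 0.2121; ln(A/A₀) = -1.551
τ = −t/ln(A/A₀) = −4.8/-1.551 = 3.096 s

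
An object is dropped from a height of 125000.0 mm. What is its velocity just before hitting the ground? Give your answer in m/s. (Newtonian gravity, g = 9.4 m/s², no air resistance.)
v = √(2gh) (with unit conversion) = 48.48 m/s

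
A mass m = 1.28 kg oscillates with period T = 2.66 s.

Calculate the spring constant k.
T = 2π√(m/k) → k = m(2π/T)² = 1.28×(2π/2.66)² = 7.142 N/m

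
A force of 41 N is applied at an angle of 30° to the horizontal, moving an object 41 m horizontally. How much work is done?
W = Fd cosθ = 41×41×cos(30°) = 1455.8 J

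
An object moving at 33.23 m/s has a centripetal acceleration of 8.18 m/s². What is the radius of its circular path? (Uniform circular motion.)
r = v²/a_c = 33.23²/8.18 = 134.99 m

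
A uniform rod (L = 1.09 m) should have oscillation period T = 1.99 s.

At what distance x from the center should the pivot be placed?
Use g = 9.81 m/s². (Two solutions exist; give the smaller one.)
T = 2π√((L²/12 + x²)/(gx)). Let c = T²g/(4π²) = 0.984.
x² − cx + L²/12 = 0 → x = (c − √(c² − L²/3))/2 = 0.1138 m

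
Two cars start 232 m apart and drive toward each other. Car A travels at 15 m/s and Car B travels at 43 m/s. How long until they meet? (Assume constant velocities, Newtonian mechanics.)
Combined speed: v_combined = 15 + 43 = 58 m/s
Time to meet: t = d/58 = 232/58 = 4.0 s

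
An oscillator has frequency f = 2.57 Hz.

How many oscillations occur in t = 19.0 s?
n = f×t = 2.57×19.0 = 48.83 oscillations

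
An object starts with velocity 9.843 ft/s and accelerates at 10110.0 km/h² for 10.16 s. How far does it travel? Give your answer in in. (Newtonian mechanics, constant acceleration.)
d = v₀t + ½at² (with unit conversion) = 2785.0 in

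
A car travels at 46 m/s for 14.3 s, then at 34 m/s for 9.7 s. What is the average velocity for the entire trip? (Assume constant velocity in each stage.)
d₁ = v₁t₁ = 46 × 14.3 = 657.8 m
d₂ = v₂t₂ = 34 × 9.7 = 329.8 m
d_total = 987.6 m, t_total = 24 s
v_avg = d_total/t_total = 987.6/24 = 41.15 m/s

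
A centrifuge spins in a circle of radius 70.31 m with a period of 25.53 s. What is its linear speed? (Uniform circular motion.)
v = 2πr/T = 2π×70.31/25.53 = 17.3 m/s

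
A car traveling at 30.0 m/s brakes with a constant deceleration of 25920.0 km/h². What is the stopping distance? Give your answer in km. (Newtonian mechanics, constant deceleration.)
d = v₀² / (2a) (with unit conversion) = 0.225 km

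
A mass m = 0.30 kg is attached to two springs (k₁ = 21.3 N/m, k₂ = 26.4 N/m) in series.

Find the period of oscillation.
k_eq = k₁k₂/(k₁+k₂) = 11.79 N/m
T = 2π√(m/k_eq) = 2π√(0.3/11.79) = 1.002 s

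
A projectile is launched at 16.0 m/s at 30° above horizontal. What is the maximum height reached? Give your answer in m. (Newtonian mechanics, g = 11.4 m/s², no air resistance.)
H = v₀²sin²(θ)/(2g) = 2.807 m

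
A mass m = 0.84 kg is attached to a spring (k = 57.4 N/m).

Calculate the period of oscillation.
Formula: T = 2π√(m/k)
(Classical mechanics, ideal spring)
T = 2π√(m/k) = 2π√(0.84/57.4) = 0.7601 s; f = 1/T = 1.316 Hz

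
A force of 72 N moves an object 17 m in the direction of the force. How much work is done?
W = Fd = 72×17 = 1224.0 J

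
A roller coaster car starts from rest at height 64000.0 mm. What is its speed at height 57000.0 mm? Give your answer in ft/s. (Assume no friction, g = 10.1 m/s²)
mgh₁ = ½mv₂² + mgh₂ → v₂ = √(2g(h₁−h₂)) = √(2×10.1×(64−57)) = 11.89 m/s = 39.01 ft/s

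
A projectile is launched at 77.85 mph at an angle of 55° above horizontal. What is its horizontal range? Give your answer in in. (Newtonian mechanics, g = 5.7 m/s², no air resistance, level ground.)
R = v₀² sin(2θ) / g (with unit conversion) = 7861.0 in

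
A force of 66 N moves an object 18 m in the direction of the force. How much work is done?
W = Fd = 66×18 = 1188.0 J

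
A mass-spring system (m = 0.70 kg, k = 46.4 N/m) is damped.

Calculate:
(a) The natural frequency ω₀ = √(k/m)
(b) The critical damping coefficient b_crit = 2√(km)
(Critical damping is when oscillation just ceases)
ω₀ = √(k/m) = √(46.4/0.7) = 8.142 rad/s
b_crit = 2√(km) = 2√(46.4×0.7) = 11.4 kg/s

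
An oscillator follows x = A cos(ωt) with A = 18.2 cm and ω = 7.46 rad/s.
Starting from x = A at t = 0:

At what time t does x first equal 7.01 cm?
cos(ωt) = x/A = 7.01/18.2 = 0.3852
ωt = arccos(0.3852) = 1.175 rad
t = 1.175/7.46 = 0.1576 s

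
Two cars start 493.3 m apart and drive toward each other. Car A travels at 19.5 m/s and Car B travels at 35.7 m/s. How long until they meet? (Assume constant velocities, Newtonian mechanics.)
Combined speed: v_combined = 19.5 + 35.7 = 55.2 m/s
Time to meet: t = d/55.2 = 493.3/55.2 = 8.94 s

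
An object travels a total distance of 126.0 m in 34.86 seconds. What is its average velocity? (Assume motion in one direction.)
v_avg = Δd / Δt = 126.0 / 34.86 = 3.61 m/s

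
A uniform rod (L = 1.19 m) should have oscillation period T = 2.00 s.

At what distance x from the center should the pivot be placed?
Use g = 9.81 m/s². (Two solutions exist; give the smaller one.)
T = 2π√((L²/12 + x²)/(gx)). Let c = T²g/(4π²) = 0.994.
x² − cx + L²/12 = 0 → x = (c − √(c² − L²/3))/2 = 0.1378 m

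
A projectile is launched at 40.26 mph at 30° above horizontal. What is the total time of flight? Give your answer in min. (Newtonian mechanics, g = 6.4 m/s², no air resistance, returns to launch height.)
T = 2v₀sin(θ)/g (with unit conversion) = 0.04687 min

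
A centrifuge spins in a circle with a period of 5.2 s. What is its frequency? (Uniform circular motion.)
f = 1/T = 1/5.2 = 0.1923 Hz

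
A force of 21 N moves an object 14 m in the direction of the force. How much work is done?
W = Fd = 21×14 = 294.0 J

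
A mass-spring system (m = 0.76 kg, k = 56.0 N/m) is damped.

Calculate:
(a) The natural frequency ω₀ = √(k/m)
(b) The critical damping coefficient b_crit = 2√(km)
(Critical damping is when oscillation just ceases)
ω₀ = √(k/m) = √(56.0/0.76) = 8.584 rad/s
b_crit = 2√(km) = 2√(56.0×0.76) = 13.05 kg/s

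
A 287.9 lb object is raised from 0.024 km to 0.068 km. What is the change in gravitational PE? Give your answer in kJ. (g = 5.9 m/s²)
ΔPE = mg(h₂ − h₁) = 130.6 kg × 5.9 m/s² × (68 − 24) m = 3.39e+04 J = 33.9 kJ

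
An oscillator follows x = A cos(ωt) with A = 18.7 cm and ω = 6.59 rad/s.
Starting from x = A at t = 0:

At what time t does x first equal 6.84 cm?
cos(ωt) = x/A = 6.84/18.7 = 0.3658
ωt = arccos(0.3658) = 1.196 rad
t = 1.196/6.59 = 0.1815 s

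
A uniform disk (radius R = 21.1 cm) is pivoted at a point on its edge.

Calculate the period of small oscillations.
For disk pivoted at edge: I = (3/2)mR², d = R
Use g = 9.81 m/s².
I/m = (3/2)R² = 0.06678 m²; d = R = 0.211 m
T = 2π√((3/2)R²/(gR)) = 2π√(3R/(2g)) = 1.129 s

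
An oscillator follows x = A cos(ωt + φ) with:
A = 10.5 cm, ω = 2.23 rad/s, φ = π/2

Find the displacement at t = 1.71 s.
x = A cos(ωt + φ) = 10.5×cos(2.23×1.71 + π/2) = 6.534 cm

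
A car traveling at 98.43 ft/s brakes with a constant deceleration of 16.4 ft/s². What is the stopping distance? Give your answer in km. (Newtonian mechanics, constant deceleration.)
d = v₀² / (2a) (with unit conversion) = 0.09003 km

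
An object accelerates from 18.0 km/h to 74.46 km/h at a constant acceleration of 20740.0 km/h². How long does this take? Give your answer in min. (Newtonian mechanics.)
t = (v - v₀)/a (with unit conversion) = 0.1633 min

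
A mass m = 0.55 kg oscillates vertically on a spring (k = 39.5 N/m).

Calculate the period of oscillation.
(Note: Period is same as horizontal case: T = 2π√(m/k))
T = 2π√(m/k) = 2π√(0.55/39.5) = 0.7414 s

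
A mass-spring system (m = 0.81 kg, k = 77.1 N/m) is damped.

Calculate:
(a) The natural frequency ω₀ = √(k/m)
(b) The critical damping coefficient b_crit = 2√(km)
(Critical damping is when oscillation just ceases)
ω₀ = √(k/m) = √(77.1/0.81) = 9.756 rad/s
b_crit = 2√(km) = 2√(77.1×0.81) = 15.81 kg/s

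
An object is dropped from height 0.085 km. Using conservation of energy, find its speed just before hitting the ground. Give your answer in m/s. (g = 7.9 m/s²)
mgh = ½mv² → v = √(2gh) = √(2×7.9×85) = 36.65 m/s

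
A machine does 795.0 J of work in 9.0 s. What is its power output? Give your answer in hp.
P = W/t = 795 J / 9 s = 88.33 W = 0.1185 hp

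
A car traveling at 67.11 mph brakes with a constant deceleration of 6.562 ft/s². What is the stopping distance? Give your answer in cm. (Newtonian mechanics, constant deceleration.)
d = v₀² / (2a) (with unit conversion) = 22500.0 cm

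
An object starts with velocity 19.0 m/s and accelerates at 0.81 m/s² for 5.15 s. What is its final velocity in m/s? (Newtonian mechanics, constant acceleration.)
v = v₀ + at = 23.17 m/s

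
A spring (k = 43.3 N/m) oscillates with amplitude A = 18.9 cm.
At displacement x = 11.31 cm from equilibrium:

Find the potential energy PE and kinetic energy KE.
E_total = ½kA² = ½×43.3×(0.189)² = 0.7734 J
PE = ½kx² = ½×43.3×(0.1131)² = 0.2769 J
KE = E_total − PE = 0.4964 J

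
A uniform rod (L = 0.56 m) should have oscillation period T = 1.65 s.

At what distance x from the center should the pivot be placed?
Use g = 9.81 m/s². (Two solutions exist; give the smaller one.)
T = 2π√((L²/12 + x²)/(gx)). Let c = T²g/(4π²) = 0.6765.
x² − cx + L²/12 = 0 → x = (c − √(c² − L²/3))/2 = 0.04113 m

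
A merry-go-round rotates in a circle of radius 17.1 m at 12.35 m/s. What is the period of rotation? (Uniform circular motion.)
T = 2πr/v = 2π×17.1/12.35 = 8.7 s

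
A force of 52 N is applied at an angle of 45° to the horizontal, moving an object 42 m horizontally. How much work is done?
W = Fd cosθ = 52×42×cos(45°) = 1544.3 J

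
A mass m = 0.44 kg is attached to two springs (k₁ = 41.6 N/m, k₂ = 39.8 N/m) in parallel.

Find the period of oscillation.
k_eq = k₁+k₂ = 81.4 N/m
T = 2π√(m/k_eq) = 2π√(0.44/81.4) = 0.4619 s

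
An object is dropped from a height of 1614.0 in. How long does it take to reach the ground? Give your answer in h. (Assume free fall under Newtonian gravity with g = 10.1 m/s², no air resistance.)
t = √(2h/g) (with unit conversion) = 0.0007914 h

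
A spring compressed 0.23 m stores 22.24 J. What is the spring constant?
PE = ½kx² → k = 2PE/x² = 2×22.24/0.23² = 840.8 N/m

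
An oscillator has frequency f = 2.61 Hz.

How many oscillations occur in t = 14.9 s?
n = f×t = 2.61×14.9 = 38.89 oscillations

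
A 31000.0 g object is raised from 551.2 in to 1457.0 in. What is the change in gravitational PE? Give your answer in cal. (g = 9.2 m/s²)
ΔPE = mg(h₂ − h₁) = 31 kg × 9.2 m/s² × (37.01 − 14) m = 6562 J = 1568.0 cal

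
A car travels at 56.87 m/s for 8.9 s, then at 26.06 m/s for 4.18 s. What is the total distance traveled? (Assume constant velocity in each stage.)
d₁ = v₁t₁ = 56.87 × 8.9 = 506.143 m
d₂ = v₂t₂ = 26.06 × 4.18 = 108.931 m
d_total = 506.143 + 108.931 = 615.07 m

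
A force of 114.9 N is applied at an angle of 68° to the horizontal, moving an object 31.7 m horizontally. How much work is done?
W = Fd cosθ = 114.9×31.7×cos(68°) = 1364.4 J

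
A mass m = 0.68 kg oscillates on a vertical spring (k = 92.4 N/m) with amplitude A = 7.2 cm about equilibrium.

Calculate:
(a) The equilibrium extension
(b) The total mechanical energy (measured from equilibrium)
x_eq = mg/k = 0.68×9.81/92.4 = 0.07219 m = 7.219 cm
E = ½kA² = ½×92.4×(0.072)² = 0.2395 J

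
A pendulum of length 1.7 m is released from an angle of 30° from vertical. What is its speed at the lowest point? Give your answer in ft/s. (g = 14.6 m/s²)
h = L(1 − cosθ) = 1.7×(1 − cos30°) = 0.2278 m
v = √(2gh) = √(2×14.6×0.2278) = 2.579 m/s = 8.461 ft/s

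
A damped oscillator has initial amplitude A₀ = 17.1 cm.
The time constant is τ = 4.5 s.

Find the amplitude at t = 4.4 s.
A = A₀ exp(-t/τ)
A = A₀ exp(−t/τ) = 17.1×exp(−4.4/4.5) = 6.432 cm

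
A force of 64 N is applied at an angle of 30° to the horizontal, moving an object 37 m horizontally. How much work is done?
W = Fd cosθ = 64×37×cos(30°) = 2050.7 J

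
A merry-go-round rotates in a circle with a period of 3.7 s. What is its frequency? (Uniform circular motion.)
f = 1/T = 1/3.7 = 0.2703 Hz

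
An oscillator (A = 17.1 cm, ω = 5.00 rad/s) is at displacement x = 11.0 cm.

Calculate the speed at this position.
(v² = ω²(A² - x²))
v = ω√(A² − x²) = 5.0×√(0.171² − 0.11²) = 0.6546 m/s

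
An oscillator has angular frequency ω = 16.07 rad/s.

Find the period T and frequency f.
T = 2π/ω = 2π/16.07 = 0.391 s; f = ω/2π = 2.558 Hz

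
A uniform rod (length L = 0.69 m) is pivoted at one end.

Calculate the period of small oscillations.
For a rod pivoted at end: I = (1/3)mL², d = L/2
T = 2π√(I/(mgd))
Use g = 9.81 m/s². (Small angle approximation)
I/m = (1/3)L² = 0.1587 m²; d = L/2 = 0.345 m
T = 2π√(I/(mgd)) = 2π√(0.1587/(9.81×0.345)) = 1.361 s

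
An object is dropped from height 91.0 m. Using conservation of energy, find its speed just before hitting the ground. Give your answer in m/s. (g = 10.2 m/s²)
mgh = ½mv² → v = √(2gh) = √(2×10.2×91) = 43.09 m/s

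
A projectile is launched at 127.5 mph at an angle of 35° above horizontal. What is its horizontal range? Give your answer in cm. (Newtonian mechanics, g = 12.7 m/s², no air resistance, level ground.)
R = v₀² sin(2θ) / g (with unit conversion) = 24040.0 cm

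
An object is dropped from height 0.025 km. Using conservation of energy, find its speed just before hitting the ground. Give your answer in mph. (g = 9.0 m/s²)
mgh = ½mv² → v = √(2gh) = √(2×9.0×25) = 21.21 m/s = 47.45 mph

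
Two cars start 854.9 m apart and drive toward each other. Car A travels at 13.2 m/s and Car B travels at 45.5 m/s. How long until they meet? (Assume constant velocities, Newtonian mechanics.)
Combined speed: v_combined = 13.2 + 45.5 = 58.7 m/s
Time to meet: t = d/58.7 = 854.9/58.7 = 14.56 s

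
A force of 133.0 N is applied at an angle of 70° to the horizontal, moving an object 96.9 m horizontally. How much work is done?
W = Fd cosθ = 133.0×96.9×cos(70°) = 4407.9 J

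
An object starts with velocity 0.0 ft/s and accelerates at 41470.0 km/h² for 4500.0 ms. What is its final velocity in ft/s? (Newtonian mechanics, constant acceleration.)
v = v₀ + at (with unit conversion) = 47.24 ft/s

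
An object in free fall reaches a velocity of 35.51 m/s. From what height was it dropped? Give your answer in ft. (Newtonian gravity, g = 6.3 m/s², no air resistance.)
h = v²/(2g) (with unit conversion) = 328.3 ft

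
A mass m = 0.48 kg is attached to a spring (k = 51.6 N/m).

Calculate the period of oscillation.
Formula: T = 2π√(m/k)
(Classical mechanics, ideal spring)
T = 2π√(m/k) = 2π√(0.48/51.6) = 0.606 s; f = 1/T = 1.65 Hz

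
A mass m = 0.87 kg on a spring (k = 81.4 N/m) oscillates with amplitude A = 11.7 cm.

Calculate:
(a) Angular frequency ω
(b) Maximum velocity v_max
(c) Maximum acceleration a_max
ω = √(k/m) = √(81.4/0.87) = 9.673 rad/s
v_max = ωA = 9.673×0.117 = 1.132 m/s
a_max = ω²A = 9.673²×0.117 = 10.95 m/s²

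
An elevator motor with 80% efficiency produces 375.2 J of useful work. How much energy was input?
W_in = W_out/η = 375.2/0.8 = 469.0 J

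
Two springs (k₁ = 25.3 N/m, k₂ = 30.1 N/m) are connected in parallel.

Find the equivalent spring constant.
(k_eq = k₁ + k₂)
k_eq = k₁ + k₂ = 25.3 + 30.1 = 55.4 N/m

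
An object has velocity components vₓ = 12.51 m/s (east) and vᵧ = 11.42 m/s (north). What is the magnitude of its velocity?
|v| = √(vₓ² + vᵧ²) = √(12.51² + 11.42²) = √(286.917) = 16.94 m/s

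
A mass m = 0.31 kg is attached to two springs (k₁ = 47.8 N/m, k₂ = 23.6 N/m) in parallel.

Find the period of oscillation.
k_eq = k₁+k₂ = 71.4 N/m
T = 2π√(m/k_eq) = 2π√(0.31/71.4) = 0.414 s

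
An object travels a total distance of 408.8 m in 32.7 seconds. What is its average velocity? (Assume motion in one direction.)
v_avg = Δd / Δt = 408.8 / 32.7 = 12.5 m/s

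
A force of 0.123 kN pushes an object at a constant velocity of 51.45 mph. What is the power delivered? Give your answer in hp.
P = Fv = 123 N × 23 m/s = 2829 W = 3.794 hp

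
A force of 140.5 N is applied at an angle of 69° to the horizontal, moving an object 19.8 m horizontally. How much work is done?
W = Fd cosθ = 140.5×19.8×cos(69°) = 996.94 J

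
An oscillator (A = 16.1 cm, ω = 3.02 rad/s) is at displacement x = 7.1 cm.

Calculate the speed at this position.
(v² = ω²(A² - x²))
v = ω√(A² − x²) = 3.02×√(0.161² − 0.071²) = 0.4364 m/s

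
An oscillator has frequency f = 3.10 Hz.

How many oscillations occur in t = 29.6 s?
n = f×t = 3.1×29.6 = 91.76 oscillations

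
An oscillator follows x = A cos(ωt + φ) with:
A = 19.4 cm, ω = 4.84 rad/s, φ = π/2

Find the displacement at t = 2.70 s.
x = A cos(ωt + φ) = 19.4×cos(4.84×2.7 + π/2) = -9.329 cm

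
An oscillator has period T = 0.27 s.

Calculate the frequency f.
f = 1/T = 1/0.27 = 3.704 Hz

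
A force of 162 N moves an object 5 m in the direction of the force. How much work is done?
W = Fd = 162×5 = 810.0 J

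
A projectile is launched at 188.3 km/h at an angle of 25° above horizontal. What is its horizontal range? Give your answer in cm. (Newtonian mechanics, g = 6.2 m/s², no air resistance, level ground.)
R = v₀² sin(2θ) / g (with unit conversion) = 33800.0 cm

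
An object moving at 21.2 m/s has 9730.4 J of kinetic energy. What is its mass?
KE = ½mv² → m = 2KE/v² = 2×9730.4/21.2² = 43.3 kg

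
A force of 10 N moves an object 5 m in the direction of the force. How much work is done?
W = Fd = 10×5 = 50.0 J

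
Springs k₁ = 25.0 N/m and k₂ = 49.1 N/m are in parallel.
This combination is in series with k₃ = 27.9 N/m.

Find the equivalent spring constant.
k₁₂ = k₁ + k₂ = 74.1 N/m (parallel)
1/k_eq = 1/k₁₂ + 1/k₃ → k_eq = 20.27 N/m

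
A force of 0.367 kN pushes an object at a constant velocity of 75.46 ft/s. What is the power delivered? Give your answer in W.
P = Fv = 367 N × 23 m/s = 8441 W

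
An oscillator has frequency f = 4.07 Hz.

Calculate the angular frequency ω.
ω = 2πf = 2π×4.07 = 25.57 rad/s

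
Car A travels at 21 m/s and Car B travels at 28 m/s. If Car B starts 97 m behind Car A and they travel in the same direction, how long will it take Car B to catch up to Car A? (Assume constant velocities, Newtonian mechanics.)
Relative speed: v_rel = 28 - 21 = 7 m/s
Time to catch: t = d₀/v_rel = 97/7 = 13.86 s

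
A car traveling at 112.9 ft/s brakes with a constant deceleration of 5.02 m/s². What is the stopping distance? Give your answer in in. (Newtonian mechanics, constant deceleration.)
d = v₀² / (2a) (with unit conversion) = 4644.0 in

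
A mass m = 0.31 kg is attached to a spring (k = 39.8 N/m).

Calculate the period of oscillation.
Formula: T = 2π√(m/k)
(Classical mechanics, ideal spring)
T = 2π√(m/k) = 2π√(0.31/39.8) = 0.5545 s; f = 1/T = 1.803 Hz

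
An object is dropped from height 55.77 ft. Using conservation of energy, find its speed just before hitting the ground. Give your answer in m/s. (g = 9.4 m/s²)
mgh = ½mv² → v = √(2gh) = √(2×9.4×17) = 17.88 m/s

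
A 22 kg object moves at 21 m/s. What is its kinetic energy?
KE = ½mv² = ½×22×21² = 4851.0 J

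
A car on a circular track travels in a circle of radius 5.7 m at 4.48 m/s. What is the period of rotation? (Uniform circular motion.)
T = 2πr/v = 2π×5.7/4.48 = 7.99 s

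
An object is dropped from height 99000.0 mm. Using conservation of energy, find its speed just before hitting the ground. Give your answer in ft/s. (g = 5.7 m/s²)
mgh = ½mv² → v = √(2gh) = √(2×5.7×99) = 33.59 m/s = 110.2 ft/s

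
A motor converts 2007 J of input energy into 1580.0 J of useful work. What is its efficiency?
η = W_out/W_in = 1580.0/2007 = 0.7872 = 78.72%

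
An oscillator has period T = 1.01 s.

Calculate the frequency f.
f = 1/T = 1/1.01 = 0.9901 Hz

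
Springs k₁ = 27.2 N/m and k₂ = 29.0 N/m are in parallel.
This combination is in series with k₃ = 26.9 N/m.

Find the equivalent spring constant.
k₁₂ = k₁ + k₂ = 56.2 N/m (parallel)
1/k_eq = 1/k₁₂ + 1/k₃ → k_eq = 18.19 N/m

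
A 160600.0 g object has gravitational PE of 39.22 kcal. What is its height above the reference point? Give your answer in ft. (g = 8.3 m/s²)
PE = mgh → h = PE/(mg) = 1.641e+05 J / (160.6 kg × 8.3 m/s²) = 123.1 m = 403.9 ft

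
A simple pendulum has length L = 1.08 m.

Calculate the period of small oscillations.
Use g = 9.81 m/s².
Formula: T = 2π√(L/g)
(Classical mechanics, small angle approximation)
T = 2π√(L/g) = 2π√(1.08/9.81) = 2.085 s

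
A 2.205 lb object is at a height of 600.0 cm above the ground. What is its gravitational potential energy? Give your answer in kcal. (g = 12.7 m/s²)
PE = mgh = 1 kg × 12.7 m/s² × 6 m = 76.21 J = 0.01822 kcal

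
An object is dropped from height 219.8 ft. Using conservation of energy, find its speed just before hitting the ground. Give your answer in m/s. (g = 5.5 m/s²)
mgh = ½mv² → v = √(2gh) = √(2×5.5×67) = 27.15 m/s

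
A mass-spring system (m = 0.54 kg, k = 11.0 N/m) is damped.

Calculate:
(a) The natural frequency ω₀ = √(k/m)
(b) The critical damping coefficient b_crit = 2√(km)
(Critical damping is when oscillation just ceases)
ω₀ = √(k/m) = √(11.0/0.54) = 4.513 rad/s
b_crit = 2√(km) = 2√(11.0×0.54) = 4.874 kg/s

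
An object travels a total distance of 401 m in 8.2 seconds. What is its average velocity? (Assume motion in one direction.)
v_avg = Δd / Δt = 401 / 8.2 = 48.9 m/s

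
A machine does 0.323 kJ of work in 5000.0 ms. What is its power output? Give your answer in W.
P = W/t = 323 J / 5 s = 64.6 W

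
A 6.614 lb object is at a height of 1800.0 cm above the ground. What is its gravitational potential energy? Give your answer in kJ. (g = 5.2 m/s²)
PE = mgh = 3 kg × 5.2 m/s² × 18 m = 280.8 J = 0.2808 kJ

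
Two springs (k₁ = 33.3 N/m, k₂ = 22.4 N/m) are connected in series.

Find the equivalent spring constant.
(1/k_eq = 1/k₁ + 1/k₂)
1/k_eq = 1/33.3 + 1/22.4 = 0.074673; k_eq = 13.39 N/m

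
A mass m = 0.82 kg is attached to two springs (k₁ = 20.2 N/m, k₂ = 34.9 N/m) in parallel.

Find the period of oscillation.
k_eq = k₁+k₂ = 55.1 N/m
T = 2π√(m/k_eq) = 2π√(0.82/55.1) = 0.7665 s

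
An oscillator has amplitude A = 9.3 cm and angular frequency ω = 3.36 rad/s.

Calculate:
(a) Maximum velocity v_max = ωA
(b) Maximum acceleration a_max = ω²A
v_max = ωA = 3.36×0.093 = 0.3125 m/s
a_max = ω²A = 3.36²×0.093 = 1.05 m/s²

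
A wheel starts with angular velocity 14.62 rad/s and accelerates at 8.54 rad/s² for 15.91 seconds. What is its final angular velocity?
ω = ω₀ + αt = 14.62 + 8.54 × 15.91 = 150.49 rad/s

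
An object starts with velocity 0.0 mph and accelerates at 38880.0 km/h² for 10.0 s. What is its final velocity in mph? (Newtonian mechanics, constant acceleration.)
v = v₀ + at (with unit conversion) = 67.11 mph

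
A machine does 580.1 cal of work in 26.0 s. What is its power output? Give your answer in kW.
P = W/t = 2427 J / 26 s = 93.35 W = 0.09335 kW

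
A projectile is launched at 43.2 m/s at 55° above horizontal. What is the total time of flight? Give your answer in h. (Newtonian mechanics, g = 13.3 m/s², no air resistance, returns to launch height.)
T = 2v₀sin(θ)/g (with unit conversion) = 0.001478 h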